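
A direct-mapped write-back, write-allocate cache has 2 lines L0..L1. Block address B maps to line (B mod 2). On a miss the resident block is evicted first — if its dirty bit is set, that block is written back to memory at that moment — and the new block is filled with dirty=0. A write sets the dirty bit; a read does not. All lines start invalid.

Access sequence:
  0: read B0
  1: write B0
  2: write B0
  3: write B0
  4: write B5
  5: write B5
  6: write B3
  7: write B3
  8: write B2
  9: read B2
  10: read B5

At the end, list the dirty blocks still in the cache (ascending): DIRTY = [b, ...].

DIRTY = [2]

0: R B0 → L0 miss [-]
1: W B0 → L0 hit [D]
2: W B0 → L0 hit [D]
3: W B0 → L0 hit [D]
4: W B5 → L1 miss [D]
5: W B5 → L1 hit [D]
6: W B3 → L1 miss wb→B5 [D]
7: W B3 → L1 hit [D]
8: W B2 → L0 miss wb→B0 [D]
9: R B2 → L0 hit [D]
10: R B5 → L1 miss wb→B3 [-]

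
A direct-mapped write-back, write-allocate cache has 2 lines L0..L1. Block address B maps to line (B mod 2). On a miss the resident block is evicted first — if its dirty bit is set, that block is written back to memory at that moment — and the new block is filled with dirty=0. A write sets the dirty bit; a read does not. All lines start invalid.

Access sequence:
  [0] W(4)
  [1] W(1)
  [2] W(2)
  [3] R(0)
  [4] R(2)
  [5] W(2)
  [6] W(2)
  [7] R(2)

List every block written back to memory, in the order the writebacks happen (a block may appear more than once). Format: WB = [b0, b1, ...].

WB = [4, 2]

0: W B4 → L0 miss [D]
1: W B1 → L1 miss [D]
2: W B2 → L0 miss wb→B4 [D]
3: R B0 → L0 miss wb→B2 [-]
4: R B2 → L0 miss [-]
5: W B2 → L0 hit [D]
6: W B2 → L0 hit [D]
7: R B2 → L0 hit [D]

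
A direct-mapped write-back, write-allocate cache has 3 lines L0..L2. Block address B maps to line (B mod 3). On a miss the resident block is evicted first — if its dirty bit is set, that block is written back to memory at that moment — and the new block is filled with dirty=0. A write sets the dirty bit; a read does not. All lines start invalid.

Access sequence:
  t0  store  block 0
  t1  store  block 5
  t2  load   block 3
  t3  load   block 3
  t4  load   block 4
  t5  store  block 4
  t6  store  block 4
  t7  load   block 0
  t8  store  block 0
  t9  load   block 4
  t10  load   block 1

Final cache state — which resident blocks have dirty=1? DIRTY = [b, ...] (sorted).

DIRTY = [0, 5]

0: W B0 → L0 miss [D]
1: W B5 → L2 miss [D]
2: R B3 → L0 miss wb→B0 [-]
3: R B3 → L0 hit [-]
4: R B4 → L1 miss [-]
5: W B4 → L1 hit [D]
6: W B4 → L1 hit [D]
7: R B0 → L0 miss [-]
8: W B0 → L0 hit [D]
9: R B4 → L1 hit [D]
10: R B1 → L1 miss wb→B4 [-]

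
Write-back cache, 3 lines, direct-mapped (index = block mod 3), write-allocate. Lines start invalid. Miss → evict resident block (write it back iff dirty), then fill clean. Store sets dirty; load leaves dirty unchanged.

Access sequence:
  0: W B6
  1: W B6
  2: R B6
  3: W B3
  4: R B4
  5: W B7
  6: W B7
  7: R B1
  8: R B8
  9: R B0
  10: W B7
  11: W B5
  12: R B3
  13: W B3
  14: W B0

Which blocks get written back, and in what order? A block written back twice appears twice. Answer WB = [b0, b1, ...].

0: W B6 → L0 miss [D]
1: W B6 → L0 hit [D]
2: R B6 → L0 hit [D]
3: W B3 → L0 miss wb→B6 [D]
4: R B4 → L1 miss [-]
5: W B7 → L1 miss [D]
6: W B7 → L1 hit [D]
7: R B1 → L1 miss wb→B7 [-]
8: R B8 → L2 miss [-]
9: R B0 → L0 miss wb→B3 [-]
10: W B7 → L1 miss [D]
11: W B5 → L2 miss [D]
12: R B3 → L0 miss [-]
13: W B3 → L0 hit [D]
14: W B0 → L0 miss wb→B3 [D]

WB = [6, 7, 3, 3]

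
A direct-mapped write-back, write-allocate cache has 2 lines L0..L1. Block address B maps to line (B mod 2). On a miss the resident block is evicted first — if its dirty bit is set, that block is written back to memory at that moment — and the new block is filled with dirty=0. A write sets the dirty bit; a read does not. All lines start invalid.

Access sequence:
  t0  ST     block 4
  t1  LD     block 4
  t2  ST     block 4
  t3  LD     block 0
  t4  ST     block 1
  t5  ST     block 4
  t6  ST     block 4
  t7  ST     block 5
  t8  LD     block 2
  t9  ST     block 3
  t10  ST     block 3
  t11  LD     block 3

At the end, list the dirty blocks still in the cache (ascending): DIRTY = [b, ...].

0: W B4 → L0 miss [D]
1: R B4 → L0 hit [D]
2: W B4 → L0 hit [D]
3: R B0 → L0 miss wb→B4 [-]
4: W B1 → L1 miss [D]
5: W B4 → L0 miss [D]
6: W B4 → L0 hit [D]
7: W B5 → L1 miss wb→B1 [D]
8: R B2 → L0 miss wb→B4 [-]
9: W B3 → L1 miss wb→B5 [D]
10: W B3 → L1 hit [D]
11: R B3 → L1 hit [D]

DIRTY = [3]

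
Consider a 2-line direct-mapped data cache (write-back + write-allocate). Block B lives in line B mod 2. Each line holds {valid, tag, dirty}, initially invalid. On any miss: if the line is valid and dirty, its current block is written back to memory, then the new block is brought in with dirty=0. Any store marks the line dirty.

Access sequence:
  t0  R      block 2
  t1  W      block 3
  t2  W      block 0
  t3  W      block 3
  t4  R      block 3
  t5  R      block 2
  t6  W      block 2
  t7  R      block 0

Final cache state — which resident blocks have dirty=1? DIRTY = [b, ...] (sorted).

  0 | R B2 → L0 miss [-]
  1 | W B3 → L1 miss [D]
  2 | W B0 → L0 miss [D]
  3 | W B3 → L1 hit [D]
  4 | R B3 → L1 hit [D]
  5 | R B2 → L0 miss wb→B0 [-]
  6 | W B2 → L0 hit [D]
  7 | R B0 → L0 miss wb→B2 [-]

DIRTY = [3]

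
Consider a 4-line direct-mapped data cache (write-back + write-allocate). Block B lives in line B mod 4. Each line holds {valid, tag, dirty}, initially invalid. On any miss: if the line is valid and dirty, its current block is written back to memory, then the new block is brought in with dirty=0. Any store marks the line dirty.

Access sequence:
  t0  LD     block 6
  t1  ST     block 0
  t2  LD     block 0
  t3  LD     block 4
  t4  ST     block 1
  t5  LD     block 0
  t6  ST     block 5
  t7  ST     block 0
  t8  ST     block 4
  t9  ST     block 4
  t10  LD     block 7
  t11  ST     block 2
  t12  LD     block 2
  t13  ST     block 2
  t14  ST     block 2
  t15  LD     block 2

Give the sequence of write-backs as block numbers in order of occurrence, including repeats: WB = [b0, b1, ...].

WB = [0, 1, 0]

  0 | R B6 → L2 miss [-]
  1 | W B0 → L0 miss [D]
  2 | R B0 → L0 hit [D]
  3 | R B4 → L0 miss wb→B0 [-]
  4 | W B1 → L1 miss [D]
  5 | R B0 → L0 miss [-]
  6 | W B5 → L1 miss wb→B1 [D]
  7 | W B0 → L0 hit [D]
  8 | W B4 → L0 miss wb→B0 [D]
  9 | W B4 → L0 hit [D]
  10 | R B7 → L3 miss [-]
  11 | W B2 → L2 miss [D]
  12 | R B2 → L2 hit [D]
  13 | W B2 → L2 hit [D]
  14 | W B2 → L2 hit [D]
  15 | R B2 → L2 hit [D]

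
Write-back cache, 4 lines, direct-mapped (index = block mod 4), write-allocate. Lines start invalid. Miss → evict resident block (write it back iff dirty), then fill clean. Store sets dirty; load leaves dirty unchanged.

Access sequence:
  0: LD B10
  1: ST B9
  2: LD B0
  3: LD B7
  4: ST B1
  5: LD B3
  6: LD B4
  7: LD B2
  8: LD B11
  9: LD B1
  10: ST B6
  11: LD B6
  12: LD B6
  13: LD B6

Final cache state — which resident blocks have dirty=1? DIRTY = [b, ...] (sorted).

DIRTY = [1, 6]

  0 | R B10 → L2 miss [-]
  1 | W B9 → L1 miss [D]
  2 | R B0 → L0 miss [-]
  3 | R B7 → L3 miss [-]
  4 | W B1 → L1 miss wb→B9 [D]
  5 | R B3 → L3 miss [-]
  6 | R B4 → L0 miss [-]
  7 | R B2 → L2 miss [-]
  8 | R B11 → L3 miss [-]
  9 | R B1 → L1 hit [D]
  10 | W B6 → L2 miss [D]
  11 | R B6 → L2 hit [D]
  12 | R B6 → L2 hit [D]
  13 | R B6 → L2 hit [D]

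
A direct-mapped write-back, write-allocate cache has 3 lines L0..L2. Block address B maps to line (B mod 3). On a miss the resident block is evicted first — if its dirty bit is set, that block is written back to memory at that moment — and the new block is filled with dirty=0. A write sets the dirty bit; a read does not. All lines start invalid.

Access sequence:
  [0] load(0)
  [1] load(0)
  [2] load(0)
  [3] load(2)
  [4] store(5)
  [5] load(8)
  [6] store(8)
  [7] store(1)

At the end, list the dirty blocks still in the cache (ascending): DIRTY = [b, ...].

DIRTY = [1, 8]

0: R B0 → L0 miss [-]
1: R B0 → L0 hit [-]
2: R B0 → L0 hit [-]
3: R B2 → L2 miss [-]
4: W B5 → L2 miss [D]
5: R B8 → L2 miss wb→B5 [-]
6: W B8 → L2 hit [D]
7: W B1 → L1 miss [D]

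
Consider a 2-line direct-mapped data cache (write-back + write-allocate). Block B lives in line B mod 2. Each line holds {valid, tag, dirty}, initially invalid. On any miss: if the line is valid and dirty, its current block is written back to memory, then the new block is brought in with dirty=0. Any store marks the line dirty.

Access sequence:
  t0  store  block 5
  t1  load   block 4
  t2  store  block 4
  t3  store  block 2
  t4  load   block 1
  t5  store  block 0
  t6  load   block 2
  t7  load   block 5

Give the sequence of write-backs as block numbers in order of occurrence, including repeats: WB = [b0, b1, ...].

WB = [4, 5, 2, 0]

  0 | W B5 → L1 miss [D]
  1 | R B4 → L0 miss [-]
  2 | W B4 → L0 hit [D]
  3 | W B2 → L0 miss wb→B4 [D]
  4 | R B1 → L1 miss wb→B5 [-]
  5 | W B0 → L0 miss wb→B2 [D]
  6 | R B2 → L0 miss wb→B0 [-]
  7 | R B5 → L1 miss [-]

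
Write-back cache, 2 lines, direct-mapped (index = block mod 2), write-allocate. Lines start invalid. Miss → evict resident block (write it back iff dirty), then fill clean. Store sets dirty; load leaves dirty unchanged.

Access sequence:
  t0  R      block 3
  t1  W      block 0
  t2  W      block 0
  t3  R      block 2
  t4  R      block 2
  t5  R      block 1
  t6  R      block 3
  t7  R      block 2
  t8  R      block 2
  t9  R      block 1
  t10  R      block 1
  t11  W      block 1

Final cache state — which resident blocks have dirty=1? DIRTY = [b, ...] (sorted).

0: R B3 → L1 miss [-]
1: W B0 → L0 miss [D]
2: W B0 → L0 hit [D]
3: R B2 → L0 miss wb→B0 [-]
4: R B2 → L0 hit [-]
5: R B1 → L1 miss [-]
6: R B3 → L1 miss [-]
7: R B2 → L0 hit [-]
8: R B2 → L0 hit [-]
9: R B1 → L1 miss [-]
10: R B1 → L1 hit [-]
11: W B1 → L1 hit [D]

DIRTY = [1]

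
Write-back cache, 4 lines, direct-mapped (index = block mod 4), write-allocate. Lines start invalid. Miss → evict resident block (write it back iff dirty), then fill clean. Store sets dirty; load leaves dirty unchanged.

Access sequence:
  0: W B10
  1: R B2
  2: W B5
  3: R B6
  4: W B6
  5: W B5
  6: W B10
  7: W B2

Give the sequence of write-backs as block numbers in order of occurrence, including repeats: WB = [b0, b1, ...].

0: W B10 -> L2 miss  d=D]
1: R B2 -> L2 miss wb->B10  d=-]
2: W B5 -> L1 miss  d=D]
3: R B6 -> L2 miss  d=-]
4: W B6 -> L2 hit  d=D]
5: W B5 -> L1 hit  d=D]
6: W B10 -> L2 miss wb->B6  d=D]
7: W B2 -> L2 miss wb->B10  d=D]

WB = [10, 6, 10]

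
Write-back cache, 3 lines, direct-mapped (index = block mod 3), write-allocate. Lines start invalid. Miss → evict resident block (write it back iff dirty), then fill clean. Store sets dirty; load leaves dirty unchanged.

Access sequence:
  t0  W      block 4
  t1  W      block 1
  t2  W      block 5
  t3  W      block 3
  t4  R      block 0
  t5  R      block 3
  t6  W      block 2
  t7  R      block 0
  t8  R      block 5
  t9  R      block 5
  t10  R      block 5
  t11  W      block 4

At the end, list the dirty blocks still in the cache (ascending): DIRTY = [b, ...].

0: W B4 → L1 miss [D]
1: W B1 → L1 miss wb→B4 [D]
2: W B5 → L2 miss [D]
3: W B3 → L0 miss [D]
4: R B0 → L0 miss wb→B3 [-]
5: R B3 → L0 miss [-]
6: W B2 → L2 miss wb→B5 [D]
7: R B0 → L0 miss [-]
8: R B5 → L2 miss wb→B2 [-]
9: R B5 → L2 hit [-]
10: R B5 → L2 hit [-]
11: W B4 → L1 miss wb→B1 [D]

DIRTY = [4]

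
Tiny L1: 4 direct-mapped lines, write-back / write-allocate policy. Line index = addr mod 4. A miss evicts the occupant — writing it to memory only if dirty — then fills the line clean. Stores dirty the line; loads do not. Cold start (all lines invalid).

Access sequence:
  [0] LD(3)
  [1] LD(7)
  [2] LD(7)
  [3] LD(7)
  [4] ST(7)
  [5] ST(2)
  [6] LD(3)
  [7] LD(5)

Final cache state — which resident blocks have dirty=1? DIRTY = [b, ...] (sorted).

0: R B3 → L3 miss [-]
1: R B7 → L3 miss [-]
2: R B7 → L3 hit [-]
3: R B7 → L3 hit [-]
4: W B7 → L3 hit [D]
5: W B2 → L2 miss [D]
6: R B3 → L3 miss wb→B7 [-]
7: R B5 → L1 miss [-]

DIRTY = [2]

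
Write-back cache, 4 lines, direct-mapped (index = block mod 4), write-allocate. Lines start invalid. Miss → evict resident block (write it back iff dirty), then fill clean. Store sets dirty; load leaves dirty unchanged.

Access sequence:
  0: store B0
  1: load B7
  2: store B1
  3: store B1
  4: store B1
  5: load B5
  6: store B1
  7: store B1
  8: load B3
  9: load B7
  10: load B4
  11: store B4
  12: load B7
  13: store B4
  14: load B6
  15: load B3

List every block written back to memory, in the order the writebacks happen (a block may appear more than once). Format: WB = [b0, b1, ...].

WB = [1, 0]

0: W B0 -> L0 miss  d=D]
1: R B7 -> L3 miss  d=-]
2: W B1 -> L1 miss  d=D]
3: W B1 -> L1 hit  d=D]
4: W B1 -> L1 hit  d=D]
5: R B5 -> L1 miss wb->B1  d=-]
6: W B1 -> L1 miss  d=D]
7: W B1 -> L1 hit  d=D]
8: R B3 -> L3 miss  d=-]
9: R B7 -> L3 miss  d=-]
10: R B4 -> L0 miss wb->B0  d=-]
11: W B4 -> L0 hit  d=D]
12: R B7 -> L3 hit  d=-]
13: W B4 -> L0 hit  d=D]
14: R B6 -> L2 miss  d=-]
15: R B3 -> L3 miss  d=-]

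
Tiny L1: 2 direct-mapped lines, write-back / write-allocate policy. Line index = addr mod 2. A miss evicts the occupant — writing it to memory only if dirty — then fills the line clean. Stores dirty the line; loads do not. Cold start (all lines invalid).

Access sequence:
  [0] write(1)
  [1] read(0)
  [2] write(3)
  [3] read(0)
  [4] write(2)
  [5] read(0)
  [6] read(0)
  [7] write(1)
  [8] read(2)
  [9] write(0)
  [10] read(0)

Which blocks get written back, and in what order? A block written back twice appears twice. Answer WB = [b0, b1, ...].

WB = [1, 2, 3]

0: W B1 -> L1 miss  d=D]
1: R B0 -> L0 miss  d=-]
2: W B3 -> L1 miss wb->B1  d=D]
3: R B0 -> L0 hit  d=-]
4: W B2 -> L0 miss  d=D]
5: R B0 -> L0 miss wb->B2  d=-]
6: R B0 -> L0 hit  d=-]
7: W B1 -> L1 miss wb->B3  d=D]
8: R B2 -> L0 miss  d=-]
9: W B0 -> L0 miss  d=D]
10: R B0 -> L0 hit  d=D]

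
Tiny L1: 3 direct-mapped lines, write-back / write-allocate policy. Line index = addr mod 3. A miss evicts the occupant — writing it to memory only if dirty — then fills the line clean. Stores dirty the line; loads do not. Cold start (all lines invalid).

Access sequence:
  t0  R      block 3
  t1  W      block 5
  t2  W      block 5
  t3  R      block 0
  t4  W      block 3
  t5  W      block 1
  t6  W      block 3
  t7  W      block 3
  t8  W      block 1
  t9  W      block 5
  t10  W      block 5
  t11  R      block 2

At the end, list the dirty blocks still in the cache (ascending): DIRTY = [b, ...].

DIRTY = [1, 3]

0: R B3 → L0 miss [-]
1: W B5 → L2 miss [D]
2: W B5 → L2 hit [D]
3: R B0 → L0 miss [-]
4: W B3 → L0 miss [D]
5: W B1 → L1 miss [D]
6: W B3 → L0 hit [D]
7: W B3 → L0 hit [D]
8: W B1 → L1 hit [D]
9: W B5 → L2 hit [D]
10: W B5 → L2 hit [D]
11: R B2 → L2 miss wb→B5 [-]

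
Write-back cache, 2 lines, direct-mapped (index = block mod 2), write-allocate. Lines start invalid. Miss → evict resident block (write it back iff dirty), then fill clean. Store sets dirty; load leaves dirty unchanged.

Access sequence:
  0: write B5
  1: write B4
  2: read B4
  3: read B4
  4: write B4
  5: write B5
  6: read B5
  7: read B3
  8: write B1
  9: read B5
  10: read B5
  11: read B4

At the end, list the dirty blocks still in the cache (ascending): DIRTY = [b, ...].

0: W B5 → L1 miss [D]
1: W B4 → L0 miss [D]
2: R B4 → L0 hit [D]
3: R B4 → L0 hit [D]
4: W B4 → L0 hit [D]
5: W B5 → L1 hit [D]
6: R B5 → L1 hit [D]
7: R B3 → L1 miss wb→B5 [-]
8: W B1 → L1 miss [D]
9: R B5 → L1 miss wb→B1 [-]
10: R B5 → L1 hit [-]
11: R B4 → L0 hit [D]

DIRTY = [4]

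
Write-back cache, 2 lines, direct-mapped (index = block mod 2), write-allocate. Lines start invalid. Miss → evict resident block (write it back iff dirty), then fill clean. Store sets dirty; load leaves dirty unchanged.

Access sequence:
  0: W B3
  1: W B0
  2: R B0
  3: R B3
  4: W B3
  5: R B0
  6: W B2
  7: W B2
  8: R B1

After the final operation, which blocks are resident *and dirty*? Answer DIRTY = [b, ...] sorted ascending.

  0 | W B3 → L1 miss [D]
  1 | W B0 → L0 miss [D]
  2 | R B0 → L0 hit [D]
  3 | R B3 → L1 hit [D]
  4 | W B3 → L1 hit [D]
  5 | R B0 → L0 hit [D]
  6 | W B2 → L0 miss wb→B0 [D]
  7 | W B2 → L0 hit [D]
  8 | R B1 → L1 miss wb→B3 [-]

DIRTY = [2]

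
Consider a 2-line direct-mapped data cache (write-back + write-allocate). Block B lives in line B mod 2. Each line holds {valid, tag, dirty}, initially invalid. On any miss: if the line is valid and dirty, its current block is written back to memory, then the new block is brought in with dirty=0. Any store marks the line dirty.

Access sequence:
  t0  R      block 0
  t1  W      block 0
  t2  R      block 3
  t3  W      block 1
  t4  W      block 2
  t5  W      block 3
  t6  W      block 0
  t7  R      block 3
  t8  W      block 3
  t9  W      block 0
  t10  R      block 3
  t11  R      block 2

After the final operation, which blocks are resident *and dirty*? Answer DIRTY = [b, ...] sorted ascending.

0: R B0 → L0 miss [-]
1: W B0 → L0 hit [D]
2: R B3 → L1 miss [-]
3: W B1 → L1 miss [D]
4: W B2 → L0 miss wb→B0 [D]
5: W B3 → L1 miss wb→B1 [D]
6: W B0 → L0 miss wb→B2 [D]
7: R B3 → L1 hit [D]
8: W B3 → L1 hit [D]
9: W B0 → L0 hit [D]
10: R B3 → L1 hit [D]
11: R B2 → L0 miss wb→B0 [-]

DIRTY = [3]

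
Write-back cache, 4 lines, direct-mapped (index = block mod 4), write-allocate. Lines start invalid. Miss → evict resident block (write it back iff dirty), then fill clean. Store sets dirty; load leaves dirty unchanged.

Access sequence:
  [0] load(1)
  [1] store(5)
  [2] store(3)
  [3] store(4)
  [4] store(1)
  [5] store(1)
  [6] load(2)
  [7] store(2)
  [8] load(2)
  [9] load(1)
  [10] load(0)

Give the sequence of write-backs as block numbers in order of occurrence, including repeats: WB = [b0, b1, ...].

0: R B1 → L1 miss [-]
1: W B5 → L1 miss [D]
2: W B3 → L3 miss [D]
3: W B4 → L0 miss [D]
4: W B1 → L1 miss wb→B5 [D]
5: W B1 → L1 hit [D]
6: R B2 → L2 miss [-]
7: W B2 → L2 hit [D]
8: R B2 → L2 hit [D]
9: R B1 → L1 hit [D]
10: R B0 → L0 miss wb→B4 [-]

WB = [5, 4]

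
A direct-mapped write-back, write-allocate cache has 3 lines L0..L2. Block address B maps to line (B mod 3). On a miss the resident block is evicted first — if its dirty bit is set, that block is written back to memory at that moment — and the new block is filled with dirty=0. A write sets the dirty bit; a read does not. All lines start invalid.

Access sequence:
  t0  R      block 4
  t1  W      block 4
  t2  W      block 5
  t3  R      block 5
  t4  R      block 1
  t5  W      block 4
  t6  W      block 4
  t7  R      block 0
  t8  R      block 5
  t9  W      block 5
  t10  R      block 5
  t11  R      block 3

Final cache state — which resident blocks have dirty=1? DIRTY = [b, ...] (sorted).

DIRTY = [4, 5]

0: R B4 -> L1 miss  d=-]
1: W B4 -> L1 hit  d=D]
2: W B5 -> L2 miss  d=D]
3: R B5 -> L2 hit  d=D]
4: R B1 -> L1 miss wb->B4  d=-]
5: W B4 -> L1 miss  d=D]
6: W B4 -> L1 hit  d=D]
7: R B0 -> L0 miss  d=-]
8: R B5 -> L2 hit  d=D]
9: W B5 -> L2 hit  d=D]
10: R B5 -> L2 hit  d=D]
11: R B3 -> L0 miss  d=-]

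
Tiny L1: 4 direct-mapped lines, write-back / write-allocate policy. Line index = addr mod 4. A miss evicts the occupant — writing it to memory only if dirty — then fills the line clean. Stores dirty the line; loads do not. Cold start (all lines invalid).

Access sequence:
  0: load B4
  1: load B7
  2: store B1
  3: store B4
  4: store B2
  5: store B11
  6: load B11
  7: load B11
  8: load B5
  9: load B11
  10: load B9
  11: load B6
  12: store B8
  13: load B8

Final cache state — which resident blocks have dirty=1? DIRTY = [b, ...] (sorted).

DIRTY = [8, 11]

  0 | R B4 → L0 miss [-]
  1 | R B7 → L3 miss [-]
  2 | W B1 → L1 miss [D]
  3 | W B4 → L0 hit [D]
  4 | W B2 → L2 miss [D]
  5 | W B11 → L3 miss [D]
  6 | R B11 → L3 hit [D]
  7 | R B11 → L3 hit [D]
  8 | R B5 → L1 miss wb→B1 [-]
  9 | R B11 → L3 hit [D]
  10 | R B9 → L1 miss [-]
  11 | R B6 → L2 miss wb→B2 [-]
  12 | W B8 → L0 miss wb→B4 [D]
  13 | R B8 → L0 hit [D]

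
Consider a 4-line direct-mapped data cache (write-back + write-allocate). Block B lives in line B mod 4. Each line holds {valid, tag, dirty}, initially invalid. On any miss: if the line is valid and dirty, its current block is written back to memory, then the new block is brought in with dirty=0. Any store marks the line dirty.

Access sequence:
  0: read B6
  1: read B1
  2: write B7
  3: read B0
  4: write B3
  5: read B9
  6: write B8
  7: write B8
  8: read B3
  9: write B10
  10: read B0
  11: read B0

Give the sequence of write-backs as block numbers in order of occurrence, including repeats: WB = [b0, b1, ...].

0: R B6 -> L2 miss  d=-]
1: R B1 -> L1 miss  d=-]
2: W B7 -> L3 miss  d=D]
3: R B0 -> L0 miss  d=-]
4: W B3 -> L3 miss wb->B7  d=D]
5: R B9 -> L1 miss  d=-]
6: W B8 -> L0 miss  d=D]
7: W B8 -> L0 hit  d=D]
8: R B3 -> L3 hit  d=D]
9: W B10 -> L2 miss  d=D]
10: R B0 -> L0 miss wb->B8  d=-]
11: R B0 -> L0 hit  d=-]

WB = [7, 8]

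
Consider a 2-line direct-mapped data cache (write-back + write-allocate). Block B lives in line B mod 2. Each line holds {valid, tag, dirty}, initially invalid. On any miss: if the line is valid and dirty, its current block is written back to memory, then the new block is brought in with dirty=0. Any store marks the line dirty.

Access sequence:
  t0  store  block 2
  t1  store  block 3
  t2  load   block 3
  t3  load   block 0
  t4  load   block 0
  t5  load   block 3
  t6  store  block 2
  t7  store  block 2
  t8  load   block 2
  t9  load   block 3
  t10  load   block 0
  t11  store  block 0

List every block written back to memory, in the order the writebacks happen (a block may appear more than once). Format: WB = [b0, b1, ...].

0: W B2 -> L0 miss  d=D]
1: W B3 -> L1 miss  d=D]
2: R B3 -> L1 hit  d=D]
3: R B0 -> L0 miss wb->B2  d=-]
4: R B0 -> L0 hit  d=-]
5: R B3 -> L1 hit  d=D]
6: W B2 -> L0 miss  d=D]
7: W B2 -> L0 hit  d=D]
8: R B2 -> L0 hit  d=D]
9: R B3 -> L1 hit  d=D]
10: R B0 -> L0 miss wb->B2  d=-]
11: W B0 -> L0 hit  d=D]

WB = [2, 2]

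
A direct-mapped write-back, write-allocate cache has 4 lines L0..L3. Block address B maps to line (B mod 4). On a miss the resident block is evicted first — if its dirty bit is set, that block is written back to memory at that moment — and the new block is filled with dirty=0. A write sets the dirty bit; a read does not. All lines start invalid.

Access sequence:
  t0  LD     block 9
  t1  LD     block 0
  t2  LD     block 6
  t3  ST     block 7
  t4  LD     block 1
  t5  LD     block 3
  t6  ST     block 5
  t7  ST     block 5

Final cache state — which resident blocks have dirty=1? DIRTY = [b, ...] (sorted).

DIRTY = [5]

  0 | R B9 → L1 miss [-]
  1 | R B0 → L0 miss [-]
  2 | R B6 → L2 miss [-]
  3 | W B7 → L3 miss [D]
  4 | R B1 → L1 miss [-]
  5 | R B3 → L3 miss wb→B7 [-]
  6 | W B5 → L1 miss [D]
  7 | W B5 → L1 hit [D]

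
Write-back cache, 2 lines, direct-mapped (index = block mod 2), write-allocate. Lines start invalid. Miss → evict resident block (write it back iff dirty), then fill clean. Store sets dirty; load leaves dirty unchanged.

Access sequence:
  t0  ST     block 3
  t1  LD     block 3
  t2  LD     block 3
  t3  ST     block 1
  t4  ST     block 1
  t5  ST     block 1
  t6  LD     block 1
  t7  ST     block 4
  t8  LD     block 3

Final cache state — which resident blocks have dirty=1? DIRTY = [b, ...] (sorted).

0: W B3 → L1 miss [D]
1: R B3 → L1 hit [D]
2: R B3 → L1 hit [D]
3: W B1 → L1 miss wb→B3 [D]
4: W B1 → L1 hit [D]
5: W B1 → L1 hit [D]
6: R B1 → L1 hit [D]
7: W B4 → L0 miss [D]
8: R B3 → L1 miss wb→B1 [-]

DIRTY = [4]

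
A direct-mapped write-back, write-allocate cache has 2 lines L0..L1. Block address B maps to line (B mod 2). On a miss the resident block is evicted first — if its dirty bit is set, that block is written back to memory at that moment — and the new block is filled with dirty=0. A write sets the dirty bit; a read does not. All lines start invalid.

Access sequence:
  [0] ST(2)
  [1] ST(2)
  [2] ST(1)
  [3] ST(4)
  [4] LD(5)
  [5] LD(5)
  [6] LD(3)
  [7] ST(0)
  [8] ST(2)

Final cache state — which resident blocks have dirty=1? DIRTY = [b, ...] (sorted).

DIRTY = [2]

0: W B2 -> L0 miss  d=D]
1: W B2 -> L0 hit  d=D]
2: W B1 -> L1 miss  d=D]
3: W B4 -> L0 miss wb->B2  d=D]
4: R B5 -> L1 miss wb->B1  d=-]
5: R B5 -> L1 hit  d=-]
6: R B3 -> L1 miss  d=-]
7: W B0 -> L0 miss wb->B4  d=D]
8: W B2 -> L0 miss wb->B0  d=D]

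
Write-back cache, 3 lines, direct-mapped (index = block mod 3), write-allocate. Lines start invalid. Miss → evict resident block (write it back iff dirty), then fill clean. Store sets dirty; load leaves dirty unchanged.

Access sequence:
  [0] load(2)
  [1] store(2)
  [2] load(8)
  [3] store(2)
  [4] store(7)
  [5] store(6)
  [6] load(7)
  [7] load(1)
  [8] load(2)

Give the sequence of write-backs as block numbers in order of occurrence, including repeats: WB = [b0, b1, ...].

WB = [2, 7]

  0 | R B2 → L2 miss [-]
  1 | W B2 → L2 hit [D]
  2 | R B8 → L2 miss wb→B2 [-]
  3 | W B2 → L2 miss [D]
  4 | W B7 → L1 miss [D]
  5 | W B6 → L0 miss [D]
  6 | R B7 → L1 hit [D]
  7 | R B1 → L1 miss wb→B7 [-]
  8 | R B2 → L2 hit [D]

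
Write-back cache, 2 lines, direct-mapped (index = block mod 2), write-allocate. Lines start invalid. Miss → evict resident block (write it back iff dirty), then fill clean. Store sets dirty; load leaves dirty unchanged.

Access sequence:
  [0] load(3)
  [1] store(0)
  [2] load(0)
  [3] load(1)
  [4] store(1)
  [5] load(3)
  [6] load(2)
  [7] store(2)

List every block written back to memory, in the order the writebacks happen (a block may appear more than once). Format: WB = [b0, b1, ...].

WB = [1, 0]

  0 | R B3 → L1 miss [-]
  1 | W B0 → L0 miss [D]
  2 | R B0 → L0 hit [D]
  3 | R B1 → L1 miss [-]
  4 | W B1 → L1 hit [D]
  5 | R B3 → L1 miss wb→B1 [-]
  6 | R B2 → L0 miss wb→B0 [-]
  7 | W B2 → L0 hit [D]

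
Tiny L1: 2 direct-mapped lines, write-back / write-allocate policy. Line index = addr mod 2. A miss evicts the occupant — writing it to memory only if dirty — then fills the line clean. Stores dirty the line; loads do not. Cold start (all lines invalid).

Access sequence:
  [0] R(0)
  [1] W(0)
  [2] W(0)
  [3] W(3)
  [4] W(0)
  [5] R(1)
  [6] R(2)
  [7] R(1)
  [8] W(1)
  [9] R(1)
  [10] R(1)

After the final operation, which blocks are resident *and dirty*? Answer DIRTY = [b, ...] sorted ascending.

DIRTY = [1]

  0 | R B0 → L0 miss [-]
  1 | W B0 → L0 hit [D]
  2 | W B0 → L0 hit [D]
  3 | W B3 → L1 miss [D]
  4 | W B0 → L0 hit [D]
  5 | R B1 → L1 miss wb→B3 [-]
  6 | R B2 → L0 miss wb→B0 [-]
  7 | R B1 → L1 hit [-]
  8 | W B1 → L1 hit [D]
  9 | R B1 → L1 hit [D]
  10 | R B1 → L1 hit [D]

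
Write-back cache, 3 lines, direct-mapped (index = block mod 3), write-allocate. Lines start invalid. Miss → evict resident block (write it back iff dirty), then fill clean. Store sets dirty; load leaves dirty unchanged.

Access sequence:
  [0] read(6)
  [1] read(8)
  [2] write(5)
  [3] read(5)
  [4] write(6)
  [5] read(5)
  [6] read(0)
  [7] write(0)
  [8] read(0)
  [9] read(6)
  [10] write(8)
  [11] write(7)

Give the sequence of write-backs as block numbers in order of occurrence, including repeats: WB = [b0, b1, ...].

WB = [6, 0, 5]

0: R B6 → L0 miss [-]
1: R B8 → L2 miss [-]
2: W B5 → L2 miss [D]
3: R B5 → L2 hit [D]
4: W B6 → L0 hit [D]
5: R B5 → L2 hit [D]
6: R B0 → L0 miss wb→B6 [-]
7: W B0 → L0 hit [D]
8: R B0 → L0 hit [D]
9: R B6 → L0 miss wb→B0 [-]
10: W B8 → L2 miss wb→B5 [D]
11: W B7 → L1 miss [D]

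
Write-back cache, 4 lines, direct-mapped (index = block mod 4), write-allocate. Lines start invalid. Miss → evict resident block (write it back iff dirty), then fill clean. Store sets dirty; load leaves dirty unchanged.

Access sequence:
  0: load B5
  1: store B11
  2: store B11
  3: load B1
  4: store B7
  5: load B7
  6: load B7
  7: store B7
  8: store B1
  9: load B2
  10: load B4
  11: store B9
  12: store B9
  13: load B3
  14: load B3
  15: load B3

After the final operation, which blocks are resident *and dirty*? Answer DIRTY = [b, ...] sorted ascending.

DIRTY = [9]

0: R B5 -> L1 miss  d=-]
1: W B11 -> L3 miss  d=D]
2: W B11 -> L3 hit  d=D]
3: R B1 -> L1 miss  d=-]
4: W B7 -> L3 miss wb->B11  d=D]
5: R B7 -> L3 hit  d=D]
6: R B7 -> L3 hit  d=D]
7: W B7 -> L3 hit  d=D]
8: W B1 -> L1 hit  d=D]
9: R B2 -> L2 miss  d=-]
10: R B4 -> L0 miss  d=-]
11: W B9 -> L1 miss wb->B1  d=D]
12: W B9 -> L1 hit  d=D]
13: R B3 -> L3 miss wb->B7  d=-]
14: R B3 -> L3 hit  d=-]
15: R B3 -> L3 hit  d=-]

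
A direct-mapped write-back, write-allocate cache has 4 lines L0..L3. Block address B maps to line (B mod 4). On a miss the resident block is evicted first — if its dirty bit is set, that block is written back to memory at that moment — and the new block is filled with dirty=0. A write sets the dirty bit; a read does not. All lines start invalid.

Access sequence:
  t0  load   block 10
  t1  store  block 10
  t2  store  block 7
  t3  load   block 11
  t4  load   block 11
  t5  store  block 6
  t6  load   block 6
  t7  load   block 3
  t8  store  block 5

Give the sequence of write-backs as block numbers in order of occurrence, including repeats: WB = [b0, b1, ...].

WB = [7, 10]

0: R B10 → L2 miss [-]
1: W B10 → L2 hit [D]
2: W B7 → L3 miss [D]
3: R B11 → L3 miss wb→B7 [-]
4: R B11 → L3 hit [-]
5: W B6 → L2 miss wb→B10 [D]
6: R B6 → L2 hit [D]
7: R B3 → L3 miss [-]
8: W B5 → L1 miss [D]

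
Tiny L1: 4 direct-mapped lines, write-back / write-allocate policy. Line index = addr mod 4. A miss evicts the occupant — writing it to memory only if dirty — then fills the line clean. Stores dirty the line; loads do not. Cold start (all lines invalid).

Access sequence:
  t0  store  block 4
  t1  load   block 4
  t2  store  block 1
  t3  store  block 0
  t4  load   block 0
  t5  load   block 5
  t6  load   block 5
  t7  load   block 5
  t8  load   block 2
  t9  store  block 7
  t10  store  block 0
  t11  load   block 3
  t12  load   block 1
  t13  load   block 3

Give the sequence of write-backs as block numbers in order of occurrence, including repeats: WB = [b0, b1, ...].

0: W B4 → L0 miss [D]
1: R B4 → L0 hit [D]
2: W B1 → L1 miss [D]
3: W B0 → L0 miss wb→B4 [D]
4: R B0 → L0 hit [D]
5: R B5 → L1 miss wb→B1 [-]
6: R B5 → L1 hit [-]
7: R B5 → L1 hit [-]
8: R B2 → L2 miss [-]
9: W B7 → L3 miss [D]
10: W B0 → L0 hit [D]
11: R B3 → L3 miss wb→B7 [-]
12: R B1 → L1 miss [-]
13: R B3 → L3 hit [-]

WB = [4, 1, 7]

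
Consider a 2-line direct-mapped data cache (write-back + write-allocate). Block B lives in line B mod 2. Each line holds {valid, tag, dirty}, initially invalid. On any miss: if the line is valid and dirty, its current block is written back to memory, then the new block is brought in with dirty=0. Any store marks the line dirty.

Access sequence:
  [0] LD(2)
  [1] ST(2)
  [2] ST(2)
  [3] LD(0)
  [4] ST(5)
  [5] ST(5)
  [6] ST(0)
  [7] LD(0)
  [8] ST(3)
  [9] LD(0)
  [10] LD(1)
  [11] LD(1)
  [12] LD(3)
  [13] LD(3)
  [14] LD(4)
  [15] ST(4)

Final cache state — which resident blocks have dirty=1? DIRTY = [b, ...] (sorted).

0: R B2 → L0 miss [-]
1: W B2 → L0 hit [D]
2: W B2 → L0 hit [D]
3: R B0 → L0 miss wb→B2 [-]
4: W B5 → L1 miss [D]
5: W B5 → L1 hit [D]
6: W B0 → L0 hit [D]
7: R B0 → L0 hit [D]
8: W B3 → L1 miss wb→B5 [D]
9: R B0 → L0 hit [D]
10: R B1 → L1 miss wb→B3 [-]
11: R B1 → L1 hit [-]
12: R B3 → L1 miss [-]
13: R B3 → L1 hit [-]
14: R B4 → L0 miss wb→B0 [-]
15: W B4 → L0 hit [D]

DIRTY = [4]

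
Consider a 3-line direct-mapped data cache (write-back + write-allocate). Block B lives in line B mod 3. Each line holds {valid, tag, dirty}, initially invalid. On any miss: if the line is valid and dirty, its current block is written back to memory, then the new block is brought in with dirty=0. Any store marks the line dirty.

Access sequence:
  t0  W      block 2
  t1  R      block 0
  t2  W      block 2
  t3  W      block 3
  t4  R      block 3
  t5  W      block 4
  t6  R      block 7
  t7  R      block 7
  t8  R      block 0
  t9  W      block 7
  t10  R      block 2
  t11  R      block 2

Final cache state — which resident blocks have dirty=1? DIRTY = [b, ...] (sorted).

DIRTY = [2, 7]

0: W B2 → L2 miss [D]
1: R B0 → L0 miss [-]
2: W B2 → L2 hit [D]
3: W B3 → L0 miss [D]
4: R B3 → L0 hit [D]
5: W B4 → L1 miss [D]
6: R B7 → L1 miss wb→B4 [-]
7: R B7 → L1 hit [-]
8: R B0 → L0 miss wb→B3 [-]
9: W B7 → L1 hit [D]
10: R B2 → L2 hit [D]
11: R B2 → L2 hit [D]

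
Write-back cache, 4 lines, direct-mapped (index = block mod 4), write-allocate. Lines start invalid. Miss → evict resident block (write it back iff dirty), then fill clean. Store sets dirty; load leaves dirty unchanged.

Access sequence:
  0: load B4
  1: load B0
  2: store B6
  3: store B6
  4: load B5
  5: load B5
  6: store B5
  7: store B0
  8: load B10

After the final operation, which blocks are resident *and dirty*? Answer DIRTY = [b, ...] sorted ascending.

DIRTY = [0, 5]

  0 | R B4 → L0 miss [-]
  1 | R B0 → L0 miss [-]
  2 | W B6 → L2 miss [D]
  3 | W B6 → L2 hit [D]
  4 | R B5 → L1 miss [-]
  5 | R B5 → L1 hit [-]
  6 | W B5 → L1 hit [D]
  7 | W B0 → L0 hit [D]
  8 | R B10 → L2 miss wb→B6 [-]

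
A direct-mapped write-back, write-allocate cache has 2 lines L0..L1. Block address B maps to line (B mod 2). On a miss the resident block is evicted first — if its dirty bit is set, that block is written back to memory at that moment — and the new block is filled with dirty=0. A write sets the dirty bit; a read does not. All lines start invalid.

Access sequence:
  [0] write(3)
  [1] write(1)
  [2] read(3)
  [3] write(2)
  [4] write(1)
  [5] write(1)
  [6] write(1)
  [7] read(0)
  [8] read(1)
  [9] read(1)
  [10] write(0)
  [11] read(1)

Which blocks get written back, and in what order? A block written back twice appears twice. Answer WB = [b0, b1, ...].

WB = [3, 1, 2]

  0 | W B3 → L1 miss [D]
  1 | W B1 → L1 miss wb→B3 [D]
  2 | R B3 → L1 miss wb→B1 [-]
  3 | W B2 → L0 miss [D]
  4 | W B1 → L1 miss [D]
  5 | W B1 → L1 hit [D]
  6 | W B1 → L1 hit [D]
  7 | R B0 → L0 miss wb→B2 [-]
  8 | R B1 → L1 hit [D]
  9 | R B1 → L1 hit [D]
  10 | W B0 → L0 hit [D]
  11 | R B1 → L1 hit [D]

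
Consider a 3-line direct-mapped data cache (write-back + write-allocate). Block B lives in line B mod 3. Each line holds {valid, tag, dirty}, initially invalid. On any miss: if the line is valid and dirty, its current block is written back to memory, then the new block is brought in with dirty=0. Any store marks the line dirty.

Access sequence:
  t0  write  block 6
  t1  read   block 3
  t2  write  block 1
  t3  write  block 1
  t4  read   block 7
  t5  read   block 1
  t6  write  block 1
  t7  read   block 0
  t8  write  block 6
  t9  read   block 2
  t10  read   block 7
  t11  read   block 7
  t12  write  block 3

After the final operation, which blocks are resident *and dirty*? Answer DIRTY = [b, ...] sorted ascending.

  0 | W B6 → L0 miss [D]
  1 | R B3 → L0 miss wb→B6 [-]
  2 | W B1 → L1 miss [D]
  3 | W B1 → L1 hit [D]
  4 | R B7 → L1 miss wb→B1 [-]
  5 | R B1 → L1 miss [-]
  6 | W B1 → L1 hit [D]
  7 | R B0 → L0 miss [-]
  8 | W B6 → L0 miss [D]
  9 | R B2 → L2 miss [-]
  10 | R B7 → L1 miss wb→B1 [-]
  11 | R B7 → L1 hit [-]
  12 | W B3 → L0 miss wb→B6 [D]

DIRTY = [3]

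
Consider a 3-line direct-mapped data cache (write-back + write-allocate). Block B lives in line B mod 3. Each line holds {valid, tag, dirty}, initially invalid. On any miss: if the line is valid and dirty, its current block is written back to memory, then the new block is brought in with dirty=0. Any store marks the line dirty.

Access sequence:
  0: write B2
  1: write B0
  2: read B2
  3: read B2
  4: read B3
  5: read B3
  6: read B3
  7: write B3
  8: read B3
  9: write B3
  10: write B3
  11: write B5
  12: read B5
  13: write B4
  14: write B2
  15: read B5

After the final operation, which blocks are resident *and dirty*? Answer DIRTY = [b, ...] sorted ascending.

DIRTY = [3, 4]

0: W B2 → L2 miss [D]
1: W B0 → L0 miss [D]
2: R B2 → L2 hit [D]
3: R B2 → L2 hit [D]
4: R B3 → L0 miss wb→B0 [-]
5: R B3 → L0 hit [-]
6: R B3 → L0 hit [-]
7: W B3 → L0 hit [D]
8: R B3 → L0 hit [D]
9: W B3 → L0 hit [D]
10: W B3 → L0 hit [D]
11: W B5 → L2 miss wb→B2 [D]
12: R B5 → L2 hit [D]
13: W B4 → L1 miss [D]
14: W B2 → L2 miss wb→B5 [D]
15: R B5 → L2 miss wb→B2 [-]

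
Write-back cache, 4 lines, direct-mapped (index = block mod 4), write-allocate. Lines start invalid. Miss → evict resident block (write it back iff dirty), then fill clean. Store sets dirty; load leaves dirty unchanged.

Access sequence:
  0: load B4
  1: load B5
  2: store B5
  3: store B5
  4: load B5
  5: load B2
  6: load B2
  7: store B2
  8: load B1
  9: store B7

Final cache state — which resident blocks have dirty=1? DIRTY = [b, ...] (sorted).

DIRTY = [2, 7]

0: R B4 → L0 miss [-]
1: R B5 → L1 miss [-]
2: W B5 → L1 hit [D]
3: W B5 → L1 hit [D]
4: R B5 → L1 hit [D]
5: R B2 → L2 miss [-]
6: R B2 → L2 hit [-]
7: W B2 → L2 hit [D]
8: R B1 → L1 miss wb→B5 [-]
9: W B7 → L3 miss [D]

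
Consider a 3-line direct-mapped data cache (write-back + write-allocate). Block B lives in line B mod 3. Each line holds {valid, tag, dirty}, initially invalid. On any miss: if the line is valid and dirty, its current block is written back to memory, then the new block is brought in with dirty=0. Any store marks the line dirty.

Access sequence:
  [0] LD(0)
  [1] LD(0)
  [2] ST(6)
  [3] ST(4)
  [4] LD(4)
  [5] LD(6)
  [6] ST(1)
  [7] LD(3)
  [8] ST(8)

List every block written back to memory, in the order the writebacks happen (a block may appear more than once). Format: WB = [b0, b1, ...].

  0 | R B0 → L0 miss [-]
  1 | R B0 → L0 hit [-]
  2 | W B6 → L0 miss [D]
  3 | W B4 → L1 miss [D]
  4 | R B4 → L1 hit [D]
  5 | R B6 → L0 hit [D]
  6 | W B1 → L1 miss wb→B4 [D]
  7 | R B3 → L0 miss wb→B6 [-]
  8 | W B8 → L2 miss [D]

WB = [4, 6]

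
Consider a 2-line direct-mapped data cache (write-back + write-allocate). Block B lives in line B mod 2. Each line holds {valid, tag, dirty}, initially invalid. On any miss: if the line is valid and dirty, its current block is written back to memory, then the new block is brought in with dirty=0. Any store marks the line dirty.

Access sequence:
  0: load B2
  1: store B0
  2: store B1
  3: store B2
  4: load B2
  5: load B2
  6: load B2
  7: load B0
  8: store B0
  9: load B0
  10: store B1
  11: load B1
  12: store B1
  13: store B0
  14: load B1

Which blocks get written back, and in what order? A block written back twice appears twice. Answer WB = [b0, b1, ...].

0: R B2 -> L0 miss  d=-]
1: W B0 -> L0 miss  d=D]
2: W B1 -> L1 miss  d=D]
3: W B2 -> L0 miss wb->B0  d=D]
4: R B2 -> L0 hit  d=D]
5: R B2 -> L0 hit  d=D]
6: R B2 -> L0 hit  d=D]
7: R B0 -> L0 miss wb->B2  d=-]
8: W B0 -> L0 hit  d=D]
9: R B0 -> L0 hit  d=D]
10: W B1 -> L1 hit  d=D]
11: R B1 -> L1 hit  d=D]
12: W B1 -> L1 hit  d=D]
13: W B0 -> L0 hit  d=D]
14: R B1 -> L1 hit  d=D]

WB = [0, 2]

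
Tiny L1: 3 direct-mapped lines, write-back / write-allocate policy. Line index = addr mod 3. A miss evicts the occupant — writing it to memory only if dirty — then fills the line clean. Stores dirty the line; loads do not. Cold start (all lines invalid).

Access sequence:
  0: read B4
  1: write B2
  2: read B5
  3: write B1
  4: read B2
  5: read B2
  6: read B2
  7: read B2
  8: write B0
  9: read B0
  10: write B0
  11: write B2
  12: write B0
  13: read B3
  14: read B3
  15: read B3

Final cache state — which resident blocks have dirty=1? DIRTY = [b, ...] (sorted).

0: R B4 → L1 miss [-]
1: W B2 → L2 miss [D]
2: R B5 → L2 miss wb→B2 [-]
3: W B1 → L1 miss [D]
4: R B2 → L2 miss [-]
5: R B2 → L2 hit [-]
6: R B2 → L2 hit [-]
7: R B2 → L2 hit [-]
8: W B0 → L0 miss [D]
9: R B0 → L0 hit [D]
10: W B0 → L0 hit [D]
11: W B2 → L2 hit [D]
12: W B0 → L0 hit [D]
13: R B3 → L0 miss wb→B0 [-]
14: R B3 → L0 hit [-]
15: R B3 → L0 hit [-]

DIRTY = [1, 2]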